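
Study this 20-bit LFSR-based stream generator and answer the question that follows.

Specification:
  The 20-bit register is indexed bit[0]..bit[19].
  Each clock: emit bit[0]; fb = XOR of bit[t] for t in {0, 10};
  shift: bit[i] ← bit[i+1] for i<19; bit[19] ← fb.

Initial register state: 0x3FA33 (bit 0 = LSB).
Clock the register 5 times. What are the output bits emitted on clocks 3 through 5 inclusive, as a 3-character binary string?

001

reg_0 = 0x3FA33
clock 1: out=1, reg = 0x9FD19
clock 2: out=1, reg = 0x4FE8C
clock 3: out=0, reg = 0xA7F46
clock 4: out=0, reg = 0xD3FA3
clock 5: out=1, reg = 0x69FD1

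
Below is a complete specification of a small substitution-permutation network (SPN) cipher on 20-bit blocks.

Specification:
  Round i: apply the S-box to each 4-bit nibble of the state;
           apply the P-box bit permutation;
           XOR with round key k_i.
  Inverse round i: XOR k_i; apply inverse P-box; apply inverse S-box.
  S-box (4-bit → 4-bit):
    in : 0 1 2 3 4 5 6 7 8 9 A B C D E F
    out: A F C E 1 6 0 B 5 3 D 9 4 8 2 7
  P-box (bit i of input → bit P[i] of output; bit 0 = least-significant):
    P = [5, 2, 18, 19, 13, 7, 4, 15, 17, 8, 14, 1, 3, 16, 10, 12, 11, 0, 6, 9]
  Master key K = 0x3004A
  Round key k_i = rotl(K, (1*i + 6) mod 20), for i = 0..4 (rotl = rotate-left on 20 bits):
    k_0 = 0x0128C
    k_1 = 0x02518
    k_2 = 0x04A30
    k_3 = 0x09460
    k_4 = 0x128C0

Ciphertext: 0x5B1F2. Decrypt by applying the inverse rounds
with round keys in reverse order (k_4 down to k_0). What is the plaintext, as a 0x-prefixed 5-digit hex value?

s_0 = ciphertext = 0x5B1F2
s_1 = InvRound(s_0, k_4) = 0x4D028
s_2 = InvRound(s_1, k_3) = 0xC8C6C
s_3 = InvRound(s_2, k_2) = 0x28C23
s_4 = InvRound(s_3, k_1) = 0x947A4
s_5 = InvRound(s_4, k_0) = 0x6156B

0x6156B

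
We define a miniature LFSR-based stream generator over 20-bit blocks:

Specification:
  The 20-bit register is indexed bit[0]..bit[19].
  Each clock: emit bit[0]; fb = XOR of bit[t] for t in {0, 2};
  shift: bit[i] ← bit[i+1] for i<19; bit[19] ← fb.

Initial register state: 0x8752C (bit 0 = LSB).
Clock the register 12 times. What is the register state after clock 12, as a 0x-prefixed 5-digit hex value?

reg_0 = 0x8752C
clock 1: out=0, reg = 0xC3A96
clock 2: out=0, reg = 0xE1D4B
clock 3: out=1, reg = 0xF0EA5
clock 4: out=1, reg = 0x78752
clock 5: out=0, reg = 0x3C3A9
clock 6: out=1, reg = 0x9E1D4
clock 7: out=0, reg = 0xCF0EA
clock 8: out=0, reg = 0x67875
clock 9: out=1, reg = 0x33C3A
clock 10: out=0, reg = 0x19E1D
clock 11: out=1, reg = 0x0CF0E
clock 12: out=0, reg = 0x86787

0x86787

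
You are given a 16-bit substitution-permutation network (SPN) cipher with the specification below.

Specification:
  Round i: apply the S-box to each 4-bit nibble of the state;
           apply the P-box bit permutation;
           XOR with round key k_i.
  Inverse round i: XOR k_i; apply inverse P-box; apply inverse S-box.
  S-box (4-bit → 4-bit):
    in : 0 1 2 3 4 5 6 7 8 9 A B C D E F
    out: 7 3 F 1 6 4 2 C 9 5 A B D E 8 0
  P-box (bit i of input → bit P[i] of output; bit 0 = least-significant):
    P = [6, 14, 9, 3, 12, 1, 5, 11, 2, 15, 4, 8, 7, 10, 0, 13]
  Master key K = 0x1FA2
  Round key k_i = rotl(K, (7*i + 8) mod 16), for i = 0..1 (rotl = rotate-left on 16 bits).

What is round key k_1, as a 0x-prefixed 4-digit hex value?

0x0FD1

K = 0x1FA2
k_0 = rotl(K, (7*0+8) mod 16) = rotl(K, 8) = 0xA21F
k_1 = rotl(K, (7*1+8) mod 16) = rotl(K, 15) = 0x0FD1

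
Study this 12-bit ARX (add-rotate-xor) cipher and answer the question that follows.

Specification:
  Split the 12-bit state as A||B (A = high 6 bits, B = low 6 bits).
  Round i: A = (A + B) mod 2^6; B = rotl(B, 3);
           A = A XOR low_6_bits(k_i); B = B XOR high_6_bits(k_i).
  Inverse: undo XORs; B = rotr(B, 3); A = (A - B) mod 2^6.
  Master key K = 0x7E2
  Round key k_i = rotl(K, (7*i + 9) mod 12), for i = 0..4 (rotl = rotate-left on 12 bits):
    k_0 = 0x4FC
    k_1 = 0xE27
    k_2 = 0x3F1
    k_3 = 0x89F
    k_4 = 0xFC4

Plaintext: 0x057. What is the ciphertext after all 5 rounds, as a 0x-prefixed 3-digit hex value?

0xE8A

s_0 = plaintext = 0x057
s_1 = Round(s_0, k_0) = 0x929
s_2 = Round(s_1, k_1) = 0xAB5
s_3 = Round(s_2, k_2) = 0xBA1
s_4 = Round(s_3, k_3) = 0x42E
s_5 = Round(s_4, k_4) = 0xE8A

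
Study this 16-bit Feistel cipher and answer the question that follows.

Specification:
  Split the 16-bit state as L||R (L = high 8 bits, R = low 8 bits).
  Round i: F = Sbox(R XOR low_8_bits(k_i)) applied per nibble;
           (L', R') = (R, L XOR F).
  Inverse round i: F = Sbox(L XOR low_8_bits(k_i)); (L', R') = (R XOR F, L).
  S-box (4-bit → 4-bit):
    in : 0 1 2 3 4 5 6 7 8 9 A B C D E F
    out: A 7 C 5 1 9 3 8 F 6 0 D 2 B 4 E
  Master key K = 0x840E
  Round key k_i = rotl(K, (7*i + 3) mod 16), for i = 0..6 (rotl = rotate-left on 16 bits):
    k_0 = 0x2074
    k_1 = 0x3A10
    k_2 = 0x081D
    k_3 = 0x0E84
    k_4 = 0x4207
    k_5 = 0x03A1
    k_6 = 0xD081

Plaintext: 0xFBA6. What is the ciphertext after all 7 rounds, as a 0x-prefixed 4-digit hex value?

0x8844

s_0 = plaintext = 0xFBA6
s_1 = Round(s_0, k_0) = 0xA647
s_2 = Round(s_1, k_1) = 0x473E
s_3 = Round(s_2, k_2) = 0x3E82
s_4 = Round(s_3, k_3) = 0x829D
s_5 = Round(s_4, k_4) = 0x9DE2
s_6 = Round(s_5, k_5) = 0xE288
s_7 = Round(s_6, k_6) = 0x8844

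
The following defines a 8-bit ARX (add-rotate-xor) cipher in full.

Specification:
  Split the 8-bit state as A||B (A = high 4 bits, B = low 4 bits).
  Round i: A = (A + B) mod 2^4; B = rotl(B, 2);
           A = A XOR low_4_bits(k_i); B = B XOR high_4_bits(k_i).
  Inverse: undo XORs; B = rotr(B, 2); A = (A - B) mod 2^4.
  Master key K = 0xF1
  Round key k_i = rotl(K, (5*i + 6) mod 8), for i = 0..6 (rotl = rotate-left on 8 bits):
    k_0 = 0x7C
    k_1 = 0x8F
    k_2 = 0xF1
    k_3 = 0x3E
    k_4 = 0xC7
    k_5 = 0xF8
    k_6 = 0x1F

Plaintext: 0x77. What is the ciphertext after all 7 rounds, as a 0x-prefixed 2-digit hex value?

0xA9

s_0 = plaintext = 0x77
s_1 = Round(s_0, k_0) = 0x2A
s_2 = Round(s_1, k_1) = 0x32
s_3 = Round(s_2, k_2) = 0x47
s_4 = Round(s_3, k_3) = 0x5E
s_5 = Round(s_4, k_4) = 0x47
s_6 = Round(s_5, k_5) = 0x32
s_7 = Round(s_6, k_6) = 0xA9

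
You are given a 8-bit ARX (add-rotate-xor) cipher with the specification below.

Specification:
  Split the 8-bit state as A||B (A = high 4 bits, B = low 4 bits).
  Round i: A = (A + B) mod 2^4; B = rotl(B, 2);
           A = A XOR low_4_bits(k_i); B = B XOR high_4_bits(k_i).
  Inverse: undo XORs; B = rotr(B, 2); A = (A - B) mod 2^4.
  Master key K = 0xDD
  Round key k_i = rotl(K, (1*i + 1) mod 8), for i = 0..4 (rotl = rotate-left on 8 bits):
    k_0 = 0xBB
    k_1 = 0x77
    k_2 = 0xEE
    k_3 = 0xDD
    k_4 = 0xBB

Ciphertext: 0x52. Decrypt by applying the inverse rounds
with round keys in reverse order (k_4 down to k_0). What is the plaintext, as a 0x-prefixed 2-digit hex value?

s_0 = ciphertext = 0x52
s_1 = InvRound(s_0, k_4) = 0x86
s_2 = InvRound(s_1, k_3) = 0x7E
s_3 = InvRound(s_2, k_2) = 0x90
s_4 = InvRound(s_3, k_1) = 0x1D
s_5 = InvRound(s_4, k_0) = 0x19

0x19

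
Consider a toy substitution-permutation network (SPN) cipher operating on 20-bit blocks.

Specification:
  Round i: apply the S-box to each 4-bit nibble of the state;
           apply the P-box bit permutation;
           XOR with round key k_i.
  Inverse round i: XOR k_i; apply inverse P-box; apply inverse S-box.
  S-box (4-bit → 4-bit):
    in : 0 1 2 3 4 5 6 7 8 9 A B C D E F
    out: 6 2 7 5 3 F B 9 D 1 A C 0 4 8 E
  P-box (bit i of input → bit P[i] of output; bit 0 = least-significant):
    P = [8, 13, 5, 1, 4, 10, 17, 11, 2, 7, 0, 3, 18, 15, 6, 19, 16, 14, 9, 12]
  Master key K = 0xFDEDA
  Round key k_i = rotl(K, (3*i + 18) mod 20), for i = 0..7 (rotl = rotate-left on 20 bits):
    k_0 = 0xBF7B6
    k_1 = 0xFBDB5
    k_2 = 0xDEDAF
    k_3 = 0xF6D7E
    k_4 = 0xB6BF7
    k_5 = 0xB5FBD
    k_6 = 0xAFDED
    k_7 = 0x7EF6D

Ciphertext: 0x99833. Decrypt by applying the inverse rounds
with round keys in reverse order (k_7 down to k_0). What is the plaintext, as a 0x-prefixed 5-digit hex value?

0x599FB

s_0 = ciphertext = 0x99833
s_1 = InvRound(s_0, k_7) = 0xF8726
s_2 = InvRound(s_1, k_6) = 0x53FEA
s_3 = InvRound(s_2, k_5) = 0x1833A
s_4 = InvRound(s_3, k_4) = 0x1F5B1
s_5 = InvRound(s_4, k_3) = 0xE55BE
s_6 = InvRound(s_5, k_2) = 0x71D81
s_7 = InvRound(s_6, k_1) = 0xCA990
s_8 = InvRound(s_7, k_0) = 0x599FB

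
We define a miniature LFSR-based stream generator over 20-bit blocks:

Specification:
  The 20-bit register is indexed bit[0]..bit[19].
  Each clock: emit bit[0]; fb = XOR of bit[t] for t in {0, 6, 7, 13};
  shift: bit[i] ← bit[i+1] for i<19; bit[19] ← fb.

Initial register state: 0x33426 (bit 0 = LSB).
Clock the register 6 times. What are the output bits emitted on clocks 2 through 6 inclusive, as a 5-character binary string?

reg_0 = 0x33426
clock 1: out=0, reg = 0x99A13
clock 2: out=1, reg = 0xCCD09
clock 3: out=1, reg = 0xE6684
clock 4: out=0, reg = 0x73342
clock 5: out=0, reg = 0x399A1
clock 6: out=1, reg = 0x1CCD0

11001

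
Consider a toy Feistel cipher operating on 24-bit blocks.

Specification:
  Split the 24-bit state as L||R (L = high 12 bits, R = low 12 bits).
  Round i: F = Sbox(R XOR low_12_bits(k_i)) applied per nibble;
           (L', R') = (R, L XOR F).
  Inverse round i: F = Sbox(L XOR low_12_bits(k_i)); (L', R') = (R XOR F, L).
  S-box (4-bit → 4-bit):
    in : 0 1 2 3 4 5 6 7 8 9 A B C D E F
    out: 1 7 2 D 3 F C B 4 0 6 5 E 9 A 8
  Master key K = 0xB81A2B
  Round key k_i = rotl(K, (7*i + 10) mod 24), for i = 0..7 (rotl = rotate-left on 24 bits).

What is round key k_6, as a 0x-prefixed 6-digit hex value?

0x81A2BB

K = 0xB81A2B
k_0 = rotl(K, (7*0+10) mod 24) = rotl(K, 10) = 0x68AEE0
k_1 = rotl(K, (7*1+10) mod 24) = rotl(K, 17) = 0x577034
k_2 = rotl(K, (7*2+10) mod 24) = rotl(K, 0) = 0xB81A2B
k_3 = rotl(K, (7*3+10) mod 24) = rotl(K, 7) = 0x0D15DC
k_4 = rotl(K, (7*4+10) mod 24) = rotl(K, 14) = 0x8AEE06
k_5 = rotl(K, (7*5+10) mod 24) = rotl(K, 21) = 0x770345
k_6 = rotl(K, (7*6+10) mod 24) = rotl(K, 4) = 0x81A2BB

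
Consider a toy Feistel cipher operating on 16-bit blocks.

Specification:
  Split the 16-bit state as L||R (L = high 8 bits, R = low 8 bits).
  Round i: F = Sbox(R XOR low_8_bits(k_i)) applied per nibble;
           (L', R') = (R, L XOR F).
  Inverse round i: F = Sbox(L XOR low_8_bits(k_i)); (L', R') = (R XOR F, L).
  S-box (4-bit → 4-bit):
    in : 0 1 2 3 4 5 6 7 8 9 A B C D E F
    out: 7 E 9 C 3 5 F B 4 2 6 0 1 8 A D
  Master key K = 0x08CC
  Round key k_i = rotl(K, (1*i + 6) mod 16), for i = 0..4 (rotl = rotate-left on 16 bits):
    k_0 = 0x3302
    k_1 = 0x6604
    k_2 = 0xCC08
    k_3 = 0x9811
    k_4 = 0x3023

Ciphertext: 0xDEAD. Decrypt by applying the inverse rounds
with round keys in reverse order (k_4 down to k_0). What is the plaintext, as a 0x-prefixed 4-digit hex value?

s_0 = ciphertext = 0xDEAD
s_1 = InvRound(s_0, k_4) = 0x75DE
s_2 = InvRound(s_1, k_3) = 0x2D75
s_3 = InvRound(s_2, k_2) = 0xE02D
s_4 = InvRound(s_3, k_1) = 0x8EE0
s_5 = InvRound(s_4, k_0) = 0xA18E

0xA18E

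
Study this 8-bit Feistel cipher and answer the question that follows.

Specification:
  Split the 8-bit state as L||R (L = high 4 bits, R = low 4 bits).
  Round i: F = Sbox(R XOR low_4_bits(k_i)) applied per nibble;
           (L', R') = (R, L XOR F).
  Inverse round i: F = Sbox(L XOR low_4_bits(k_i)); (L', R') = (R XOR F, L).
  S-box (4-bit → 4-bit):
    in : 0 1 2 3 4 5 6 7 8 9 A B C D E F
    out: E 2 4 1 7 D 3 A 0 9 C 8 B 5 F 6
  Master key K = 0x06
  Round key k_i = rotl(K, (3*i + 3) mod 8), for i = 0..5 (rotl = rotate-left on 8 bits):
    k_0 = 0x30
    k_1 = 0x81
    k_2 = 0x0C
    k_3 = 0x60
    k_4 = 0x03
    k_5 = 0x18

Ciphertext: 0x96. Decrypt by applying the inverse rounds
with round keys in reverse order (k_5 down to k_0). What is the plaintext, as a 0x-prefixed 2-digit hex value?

0xFD

s_0 = ciphertext = 0x96
s_1 = InvRound(s_0, k_5) = 0x49
s_2 = InvRound(s_1, k_4) = 0x34
s_3 = InvRound(s_2, k_3) = 0x53
s_4 = InvRound(s_3, k_2) = 0xA5
s_5 = InvRound(s_4, k_1) = 0xDA
s_6 = InvRound(s_5, k_0) = 0xFD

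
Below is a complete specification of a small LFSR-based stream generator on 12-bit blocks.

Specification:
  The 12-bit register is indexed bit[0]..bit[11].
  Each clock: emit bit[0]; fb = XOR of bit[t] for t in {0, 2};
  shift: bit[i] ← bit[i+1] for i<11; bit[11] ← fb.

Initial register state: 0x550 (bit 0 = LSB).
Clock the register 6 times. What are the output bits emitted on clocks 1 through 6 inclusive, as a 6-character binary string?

000010

reg_0 = 0x550
clock 1: out=0, reg = 0x2A8
clock 2: out=0, reg = 0x154
clock 3: out=0, reg = 0x8AA
clock 4: out=0, reg = 0x455
clock 5: out=1, reg = 0x22A
clock 6: out=0, reg = 0x115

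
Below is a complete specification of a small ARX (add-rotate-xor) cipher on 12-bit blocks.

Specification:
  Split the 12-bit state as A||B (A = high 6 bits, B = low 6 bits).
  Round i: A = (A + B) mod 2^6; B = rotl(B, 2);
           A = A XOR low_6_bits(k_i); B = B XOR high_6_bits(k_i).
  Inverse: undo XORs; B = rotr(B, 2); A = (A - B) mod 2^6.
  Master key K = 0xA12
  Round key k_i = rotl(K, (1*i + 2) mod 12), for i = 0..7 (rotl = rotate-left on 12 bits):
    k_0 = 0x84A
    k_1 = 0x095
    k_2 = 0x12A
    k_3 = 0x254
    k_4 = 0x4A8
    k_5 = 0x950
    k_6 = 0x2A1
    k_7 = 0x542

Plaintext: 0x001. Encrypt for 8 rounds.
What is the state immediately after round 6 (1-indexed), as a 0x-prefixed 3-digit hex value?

s_0 = plaintext = 0x001
s_1 = Round(s_0, k_0) = 0x2E5
s_2 = Round(s_1, k_1) = 0x954
s_3 = Round(s_2, k_2) = 0x4D5
s_4 = Round(s_3, k_3) = 0xF1C
s_5 = Round(s_4, k_4) = 0xC23
s_6 = Round(s_5, k_5) = 0x0EB
s_7 = Round(s_6, k_6) = 0x3E4
s_8 = Round(s_7, k_7) = 0xC47

0x0EB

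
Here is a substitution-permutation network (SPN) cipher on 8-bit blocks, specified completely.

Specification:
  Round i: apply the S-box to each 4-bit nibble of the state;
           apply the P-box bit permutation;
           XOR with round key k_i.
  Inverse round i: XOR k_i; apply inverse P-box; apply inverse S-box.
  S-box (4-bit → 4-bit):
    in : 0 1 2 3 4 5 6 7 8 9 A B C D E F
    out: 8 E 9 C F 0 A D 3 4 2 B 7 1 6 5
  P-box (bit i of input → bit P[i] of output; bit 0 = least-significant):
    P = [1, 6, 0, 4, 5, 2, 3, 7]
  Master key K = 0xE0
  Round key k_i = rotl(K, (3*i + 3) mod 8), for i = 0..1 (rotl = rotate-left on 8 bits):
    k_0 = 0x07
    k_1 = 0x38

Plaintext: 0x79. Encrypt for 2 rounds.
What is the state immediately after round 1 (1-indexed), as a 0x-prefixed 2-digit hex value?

s_0 = plaintext = 0x79
s_1 = Round(s_0, k_0) = 0xAE
s_2 = Round(s_1, k_1) = 0x7D

0xAE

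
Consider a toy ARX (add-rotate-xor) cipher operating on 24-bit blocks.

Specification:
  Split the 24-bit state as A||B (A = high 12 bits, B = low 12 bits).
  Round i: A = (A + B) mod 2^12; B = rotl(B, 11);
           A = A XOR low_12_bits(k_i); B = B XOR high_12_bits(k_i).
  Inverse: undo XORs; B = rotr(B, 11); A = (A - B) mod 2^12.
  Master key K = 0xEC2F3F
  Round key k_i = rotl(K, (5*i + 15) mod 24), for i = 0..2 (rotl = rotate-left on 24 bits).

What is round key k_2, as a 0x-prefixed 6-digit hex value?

0xD85E7F

K = 0xEC2F3F
k_0 = rotl(K, (5*0+15) mod 24) = rotl(K, 15) = 0x9FF617
k_1 = rotl(K, (5*1+15) mod 24) = rotl(K, 20) = 0xFEC2F3
k_2 = rotl(K, (5*2+15) mod 24) = rotl(K, 1) = 0xD85E7F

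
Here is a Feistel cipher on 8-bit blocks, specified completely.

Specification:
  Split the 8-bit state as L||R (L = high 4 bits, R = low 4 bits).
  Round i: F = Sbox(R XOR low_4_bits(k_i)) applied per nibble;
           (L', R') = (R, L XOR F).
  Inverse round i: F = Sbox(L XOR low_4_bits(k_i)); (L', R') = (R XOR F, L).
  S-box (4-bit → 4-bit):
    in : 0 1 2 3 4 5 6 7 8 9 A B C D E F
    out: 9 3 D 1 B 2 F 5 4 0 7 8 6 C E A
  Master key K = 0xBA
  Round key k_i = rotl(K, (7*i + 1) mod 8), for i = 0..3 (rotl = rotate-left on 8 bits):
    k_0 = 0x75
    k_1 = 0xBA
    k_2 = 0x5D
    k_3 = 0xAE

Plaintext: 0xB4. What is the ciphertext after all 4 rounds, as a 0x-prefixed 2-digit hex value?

0x35

s_0 = plaintext = 0xB4
s_1 = Round(s_0, k_0) = 0x48
s_2 = Round(s_1, k_1) = 0x89
s_3 = Round(s_2, k_2) = 0x93
s_4 = Round(s_3, k_3) = 0x35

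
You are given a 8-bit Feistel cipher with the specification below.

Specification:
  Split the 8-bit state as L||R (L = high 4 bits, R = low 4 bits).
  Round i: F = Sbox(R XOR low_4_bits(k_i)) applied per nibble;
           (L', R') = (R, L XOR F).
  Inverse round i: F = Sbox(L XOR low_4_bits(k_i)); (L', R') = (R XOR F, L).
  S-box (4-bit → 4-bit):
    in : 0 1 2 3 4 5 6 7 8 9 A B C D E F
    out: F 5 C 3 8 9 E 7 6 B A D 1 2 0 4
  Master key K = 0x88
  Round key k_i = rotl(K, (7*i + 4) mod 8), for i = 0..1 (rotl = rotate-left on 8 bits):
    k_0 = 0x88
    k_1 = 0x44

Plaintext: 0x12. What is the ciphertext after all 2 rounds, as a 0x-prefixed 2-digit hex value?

s_0 = plaintext = 0x12
s_1 = Round(s_0, k_0) = 0x2B
s_2 = Round(s_1, k_1) = 0xB6

0xB6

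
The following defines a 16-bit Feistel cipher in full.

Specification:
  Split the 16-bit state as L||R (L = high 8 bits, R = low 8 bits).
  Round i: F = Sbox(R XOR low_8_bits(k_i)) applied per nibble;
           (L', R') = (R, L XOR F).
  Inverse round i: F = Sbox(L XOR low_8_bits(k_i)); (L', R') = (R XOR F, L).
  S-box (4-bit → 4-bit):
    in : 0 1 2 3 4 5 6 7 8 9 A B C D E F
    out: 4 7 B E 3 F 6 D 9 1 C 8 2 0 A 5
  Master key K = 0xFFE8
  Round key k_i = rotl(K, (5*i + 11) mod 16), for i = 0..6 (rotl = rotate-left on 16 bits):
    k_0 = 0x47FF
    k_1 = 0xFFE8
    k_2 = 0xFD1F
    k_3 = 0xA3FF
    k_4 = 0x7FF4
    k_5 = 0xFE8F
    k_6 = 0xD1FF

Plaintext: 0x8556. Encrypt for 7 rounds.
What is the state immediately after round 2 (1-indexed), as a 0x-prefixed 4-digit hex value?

s_0 = plaintext = 0x8556
s_1 = Round(s_0, k_0) = 0x5644
s_2 = Round(s_1, k_1) = 0x4494
s_3 = Round(s_2, k_2) = 0x94DC
s_4 = Round(s_3, k_3) = 0xDC2A
s_5 = Round(s_4, k_4) = 0x2AD6
s_6 = Round(s_5, k_5) = 0xD6DB
s_7 = Round(s_6, k_6) = 0xDB65

0x4494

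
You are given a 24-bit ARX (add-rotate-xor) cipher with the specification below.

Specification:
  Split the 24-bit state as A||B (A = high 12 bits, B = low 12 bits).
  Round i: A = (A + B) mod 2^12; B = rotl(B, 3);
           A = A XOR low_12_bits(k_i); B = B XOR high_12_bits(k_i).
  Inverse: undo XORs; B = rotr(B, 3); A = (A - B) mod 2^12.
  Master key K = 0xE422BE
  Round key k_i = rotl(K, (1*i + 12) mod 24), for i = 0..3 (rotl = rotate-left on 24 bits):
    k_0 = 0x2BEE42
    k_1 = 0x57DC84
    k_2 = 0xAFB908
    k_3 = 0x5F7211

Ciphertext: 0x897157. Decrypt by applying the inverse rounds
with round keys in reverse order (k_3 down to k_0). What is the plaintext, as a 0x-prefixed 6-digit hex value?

0x52207F

s_0 = ciphertext = 0x897157
s_1 = InvRound(s_0, k_3) = 0x9F2094
s_2 = InvRound(s_1, k_2) = 0x1ADF4D
s_3 = InvRound(s_2, k_1) = 0xBE3146
s_4 = InvRound(s_3, k_0) = 0x52207F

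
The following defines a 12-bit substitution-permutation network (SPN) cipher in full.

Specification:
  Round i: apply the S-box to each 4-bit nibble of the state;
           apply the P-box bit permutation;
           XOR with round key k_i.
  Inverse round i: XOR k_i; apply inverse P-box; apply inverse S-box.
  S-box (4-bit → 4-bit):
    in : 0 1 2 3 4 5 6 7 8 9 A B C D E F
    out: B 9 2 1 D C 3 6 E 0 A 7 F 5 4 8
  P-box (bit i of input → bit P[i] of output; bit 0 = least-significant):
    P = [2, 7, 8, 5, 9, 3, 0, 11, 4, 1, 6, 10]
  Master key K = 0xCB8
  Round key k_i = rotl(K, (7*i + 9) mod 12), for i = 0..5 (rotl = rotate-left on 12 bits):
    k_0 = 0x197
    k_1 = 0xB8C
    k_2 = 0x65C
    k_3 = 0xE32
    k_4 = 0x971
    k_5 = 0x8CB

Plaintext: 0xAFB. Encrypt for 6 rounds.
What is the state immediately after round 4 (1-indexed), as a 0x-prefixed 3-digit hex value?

s_0 = plaintext = 0xAFB
s_1 = Round(s_0, k_0) = 0xC11
s_2 = Round(s_1, k_1) = 0x5FA
s_3 = Round(s_2, k_2) = 0xABC
s_4 = Round(s_3, k_3) = 0x99D
s_5 = Round(s_4, k_4) = 0x875
s_6 = Round(s_5, k_5) = 0xDA0

0x99D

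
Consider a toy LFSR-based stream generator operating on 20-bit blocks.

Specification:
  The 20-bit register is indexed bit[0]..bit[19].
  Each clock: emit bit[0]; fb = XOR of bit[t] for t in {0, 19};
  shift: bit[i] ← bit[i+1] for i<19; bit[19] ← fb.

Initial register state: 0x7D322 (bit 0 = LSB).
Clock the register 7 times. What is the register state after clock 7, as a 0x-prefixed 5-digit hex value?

0x3CFA6

reg_0 = 0x7D322
clock 1: out=0, reg = 0x3E991
clock 2: out=1, reg = 0x9F4C8
clock 3: out=0, reg = 0xCFA64
clock 4: out=0, reg = 0xE7D32
clock 5: out=0, reg = 0xF3E99
clock 6: out=1, reg = 0x79F4C
clock 7: out=0, reg = 0x3CFA6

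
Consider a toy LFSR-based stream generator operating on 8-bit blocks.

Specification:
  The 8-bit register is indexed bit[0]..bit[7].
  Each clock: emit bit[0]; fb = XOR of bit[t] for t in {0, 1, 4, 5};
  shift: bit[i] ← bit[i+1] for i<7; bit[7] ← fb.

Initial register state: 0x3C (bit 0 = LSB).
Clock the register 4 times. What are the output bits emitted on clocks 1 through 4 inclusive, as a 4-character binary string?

reg_0 = 0x3C
clock 1: out=0, reg = 0x1E
clock 2: out=0, reg = 0x0F
clock 3: out=1, reg = 0x07
clock 4: out=1, reg = 0x03

0011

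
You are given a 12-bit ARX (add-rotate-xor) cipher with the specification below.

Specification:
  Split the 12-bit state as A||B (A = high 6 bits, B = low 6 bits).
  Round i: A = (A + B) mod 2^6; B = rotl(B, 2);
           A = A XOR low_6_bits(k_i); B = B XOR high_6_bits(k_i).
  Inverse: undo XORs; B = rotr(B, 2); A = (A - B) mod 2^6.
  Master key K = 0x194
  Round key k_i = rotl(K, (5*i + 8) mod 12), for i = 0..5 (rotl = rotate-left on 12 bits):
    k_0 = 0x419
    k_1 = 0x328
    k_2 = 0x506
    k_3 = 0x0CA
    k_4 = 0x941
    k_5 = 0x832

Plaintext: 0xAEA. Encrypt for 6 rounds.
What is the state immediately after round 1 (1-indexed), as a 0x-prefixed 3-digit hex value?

0x33A

s_0 = plaintext = 0xAEA
s_1 = Round(s_0, k_0) = 0x33A
s_2 = Round(s_1, k_1) = 0xBA7
s_3 = Round(s_2, k_2) = 0x4CA
s_4 = Round(s_3, k_3) = 0x5EB
s_5 = Round(s_4, k_4) = 0x0CB
s_6 = Round(s_5, k_5) = 0xF0C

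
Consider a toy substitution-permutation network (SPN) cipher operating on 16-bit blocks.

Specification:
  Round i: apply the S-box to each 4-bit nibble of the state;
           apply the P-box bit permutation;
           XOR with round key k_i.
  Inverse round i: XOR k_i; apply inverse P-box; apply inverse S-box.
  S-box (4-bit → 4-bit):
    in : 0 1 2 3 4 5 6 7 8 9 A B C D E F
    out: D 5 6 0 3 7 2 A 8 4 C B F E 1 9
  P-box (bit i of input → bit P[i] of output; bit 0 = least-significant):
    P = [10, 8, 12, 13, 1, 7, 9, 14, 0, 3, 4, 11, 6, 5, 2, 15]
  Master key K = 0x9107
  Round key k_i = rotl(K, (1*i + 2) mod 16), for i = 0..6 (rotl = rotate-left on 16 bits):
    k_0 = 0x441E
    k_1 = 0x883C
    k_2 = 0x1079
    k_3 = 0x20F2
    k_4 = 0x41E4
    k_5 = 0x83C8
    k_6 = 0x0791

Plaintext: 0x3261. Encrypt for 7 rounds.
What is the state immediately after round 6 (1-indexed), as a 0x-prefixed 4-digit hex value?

s_0 = plaintext = 0x3261
s_1 = Round(s_0, k_0) = 0x5086
s_2 = Round(s_1, k_1) = 0xC149
s_3 = Round(s_2, k_2) = 0x808E
s_4 = Round(s_3, k_3) = 0xECE3
s_5 = Round(s_4, k_4) = 0x49BF
s_6 = Round(s_5, k_5) = 0xE73A
s_7 = Round(s_6, k_6) = 0x3FD9

0xE73A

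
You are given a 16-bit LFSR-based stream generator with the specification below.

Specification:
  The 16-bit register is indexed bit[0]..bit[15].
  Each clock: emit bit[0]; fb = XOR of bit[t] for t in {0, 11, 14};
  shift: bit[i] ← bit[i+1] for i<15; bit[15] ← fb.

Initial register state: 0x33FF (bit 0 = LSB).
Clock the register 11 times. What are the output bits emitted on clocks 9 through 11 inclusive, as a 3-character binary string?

110

reg_0 = 0x33FF
clock 1: out=1, reg = 0x99FF
clock 2: out=1, reg = 0x4CFF
clock 3: out=1, reg = 0xA67F
clock 4: out=1, reg = 0xD33F
clock 5: out=1, reg = 0x699F
clock 6: out=1, reg = 0xB4CF
clock 7: out=1, reg = 0xDA67
clock 8: out=1, reg = 0xED33
clock 9: out=1, reg = 0xF699
clock 10: out=1, reg = 0x7B4C
clock 11: out=0, reg = 0x3DA6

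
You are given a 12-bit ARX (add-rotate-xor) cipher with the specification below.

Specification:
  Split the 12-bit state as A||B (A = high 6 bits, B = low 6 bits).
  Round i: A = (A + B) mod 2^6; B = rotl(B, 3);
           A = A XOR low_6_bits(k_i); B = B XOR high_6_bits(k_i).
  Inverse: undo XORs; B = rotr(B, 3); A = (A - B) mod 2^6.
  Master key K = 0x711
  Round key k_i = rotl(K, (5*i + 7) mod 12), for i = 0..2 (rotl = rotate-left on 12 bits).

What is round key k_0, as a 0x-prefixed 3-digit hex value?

K = 0x711
k_0 = rotl(K, (5*0+7) mod 12) = rotl(K, 7) = 0x8B8

0x8B8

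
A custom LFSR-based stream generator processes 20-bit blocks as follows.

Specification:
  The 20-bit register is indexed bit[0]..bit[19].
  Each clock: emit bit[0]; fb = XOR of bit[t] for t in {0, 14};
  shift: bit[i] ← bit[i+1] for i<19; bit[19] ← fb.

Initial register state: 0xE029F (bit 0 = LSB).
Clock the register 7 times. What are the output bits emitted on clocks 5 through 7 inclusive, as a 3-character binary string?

reg_0 = 0xE029F
clock 1: out=1, reg = 0xF014F
clock 2: out=1, reg = 0xF80A7
clock 3: out=1, reg = 0xFC053
clock 4: out=1, reg = 0x7E029
clock 5: out=1, reg = 0x3F014
clock 6: out=0, reg = 0x9F80A
clock 7: out=0, reg = 0xCFC05

100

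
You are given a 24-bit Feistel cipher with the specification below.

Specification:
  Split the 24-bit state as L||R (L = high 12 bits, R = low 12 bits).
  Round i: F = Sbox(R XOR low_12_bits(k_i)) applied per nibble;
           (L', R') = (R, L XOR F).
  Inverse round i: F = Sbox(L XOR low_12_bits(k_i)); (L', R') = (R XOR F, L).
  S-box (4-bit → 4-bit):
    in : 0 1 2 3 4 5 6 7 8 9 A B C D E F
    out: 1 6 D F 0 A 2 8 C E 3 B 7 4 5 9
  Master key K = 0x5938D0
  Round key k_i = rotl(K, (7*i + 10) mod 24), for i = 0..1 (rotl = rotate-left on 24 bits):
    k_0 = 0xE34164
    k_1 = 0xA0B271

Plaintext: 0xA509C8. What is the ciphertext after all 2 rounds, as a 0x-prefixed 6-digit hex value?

s_0 = plaintext = 0xA509C8
s_1 = Round(s_0, k_0) = 0x9C8667
s_2 = Round(s_1, k_1) = 0x6679AA

0x6679AA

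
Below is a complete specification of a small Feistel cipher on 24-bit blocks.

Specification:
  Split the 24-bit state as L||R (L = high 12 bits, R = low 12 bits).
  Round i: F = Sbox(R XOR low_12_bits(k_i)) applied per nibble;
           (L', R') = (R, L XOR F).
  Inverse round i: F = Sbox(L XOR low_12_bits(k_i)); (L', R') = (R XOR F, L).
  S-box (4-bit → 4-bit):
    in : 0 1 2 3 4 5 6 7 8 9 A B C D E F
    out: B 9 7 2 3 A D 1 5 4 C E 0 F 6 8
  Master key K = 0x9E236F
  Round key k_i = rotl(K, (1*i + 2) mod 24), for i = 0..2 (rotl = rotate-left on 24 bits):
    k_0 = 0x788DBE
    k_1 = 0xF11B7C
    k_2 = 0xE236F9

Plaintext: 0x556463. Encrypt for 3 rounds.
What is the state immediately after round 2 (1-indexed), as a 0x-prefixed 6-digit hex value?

s_0 = plaintext = 0x556463
s_1 = Round(s_0, k_0) = 0x4631A9
s_2 = Round(s_1, k_1) = 0x1A9899
s_3 = Round(s_2, k_2) = 0x899772

0x1A9899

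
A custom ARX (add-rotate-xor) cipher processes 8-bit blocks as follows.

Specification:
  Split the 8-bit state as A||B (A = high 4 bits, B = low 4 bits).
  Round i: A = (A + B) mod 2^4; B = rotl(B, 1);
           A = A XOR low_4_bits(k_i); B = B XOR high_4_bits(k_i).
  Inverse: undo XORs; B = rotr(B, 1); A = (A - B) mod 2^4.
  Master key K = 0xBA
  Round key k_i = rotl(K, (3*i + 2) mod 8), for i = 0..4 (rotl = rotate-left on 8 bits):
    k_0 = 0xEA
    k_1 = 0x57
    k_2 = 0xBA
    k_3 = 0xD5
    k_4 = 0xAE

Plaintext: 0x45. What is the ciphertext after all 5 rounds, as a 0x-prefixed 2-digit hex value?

0x11

s_0 = plaintext = 0x45
s_1 = Round(s_0, k_0) = 0x34
s_2 = Round(s_1, k_1) = 0x0D
s_3 = Round(s_2, k_2) = 0x70
s_4 = Round(s_3, k_3) = 0x2D
s_5 = Round(s_4, k_4) = 0x11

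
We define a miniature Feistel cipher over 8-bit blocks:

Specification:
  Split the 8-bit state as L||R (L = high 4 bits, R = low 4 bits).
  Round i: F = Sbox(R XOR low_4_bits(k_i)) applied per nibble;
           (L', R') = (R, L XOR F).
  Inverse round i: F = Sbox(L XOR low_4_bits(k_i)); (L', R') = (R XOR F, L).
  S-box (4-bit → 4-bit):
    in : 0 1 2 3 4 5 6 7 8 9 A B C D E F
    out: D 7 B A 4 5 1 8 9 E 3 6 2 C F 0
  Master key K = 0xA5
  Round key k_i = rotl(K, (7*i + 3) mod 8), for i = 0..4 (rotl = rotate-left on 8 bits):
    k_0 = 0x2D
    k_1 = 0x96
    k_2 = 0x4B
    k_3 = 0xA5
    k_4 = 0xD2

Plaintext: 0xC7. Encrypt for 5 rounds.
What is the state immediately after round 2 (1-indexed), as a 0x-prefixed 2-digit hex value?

s_0 = plaintext = 0xC7
s_1 = Round(s_0, k_0) = 0x7F
s_2 = Round(s_1, k_1) = 0xF9
s_3 = Round(s_2, k_2) = 0x94
s_4 = Round(s_3, k_3) = 0x4E
s_5 = Round(s_4, k_4) = 0xE6

0xF9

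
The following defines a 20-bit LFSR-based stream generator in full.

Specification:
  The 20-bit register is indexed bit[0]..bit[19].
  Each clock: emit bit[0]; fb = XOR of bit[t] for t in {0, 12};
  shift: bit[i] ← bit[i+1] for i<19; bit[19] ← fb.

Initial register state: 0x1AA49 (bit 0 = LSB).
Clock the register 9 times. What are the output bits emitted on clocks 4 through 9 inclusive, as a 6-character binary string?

100100

reg_0 = 0x1AA49
clock 1: out=1, reg = 0x8D524
clock 2: out=0, reg = 0xC6A92
clock 3: out=0, reg = 0x63549
clock 4: out=1, reg = 0x31AA4
clock 5: out=0, reg = 0x98D52
clock 6: out=0, reg = 0x4C6A9
clock 7: out=1, reg = 0xA6354
clock 8: out=0, reg = 0x531AA
clock 9: out=0, reg = 0xA98D5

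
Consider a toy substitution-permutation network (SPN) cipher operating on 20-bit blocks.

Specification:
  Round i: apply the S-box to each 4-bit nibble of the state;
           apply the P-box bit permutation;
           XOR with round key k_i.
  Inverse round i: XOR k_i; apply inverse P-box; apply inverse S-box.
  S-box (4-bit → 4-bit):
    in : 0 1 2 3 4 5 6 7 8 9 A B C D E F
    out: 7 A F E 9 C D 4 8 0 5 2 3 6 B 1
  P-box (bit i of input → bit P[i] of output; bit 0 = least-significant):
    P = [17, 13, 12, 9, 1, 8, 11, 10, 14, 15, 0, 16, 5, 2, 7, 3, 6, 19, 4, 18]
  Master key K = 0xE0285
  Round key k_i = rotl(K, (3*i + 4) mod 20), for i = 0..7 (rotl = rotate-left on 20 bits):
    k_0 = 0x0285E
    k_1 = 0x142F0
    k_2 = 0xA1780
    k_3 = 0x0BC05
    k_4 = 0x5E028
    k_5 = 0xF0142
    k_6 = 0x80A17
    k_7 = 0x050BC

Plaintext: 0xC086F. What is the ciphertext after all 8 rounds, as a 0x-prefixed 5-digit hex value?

s_0 = plaintext = 0xC086F
s_1 = Round(s_0, k_0) = 0xB24B8
s_2 = Round(s_1, k_1) = 0x8015C
s_3 = Round(s_2, k_2) = 0xDBB24
s_4 = Round(s_3, k_3) = 0xA3313
s_5 = Round(s_4, k_4) = 0x457F5
s_6 = Round(s_5, k_5) = 0xB1389
s_7 = Round(s_6, k_6) = 0x18E1A
s_8 = Round(s_7, k_7) = 0xF85B4

0xF85B4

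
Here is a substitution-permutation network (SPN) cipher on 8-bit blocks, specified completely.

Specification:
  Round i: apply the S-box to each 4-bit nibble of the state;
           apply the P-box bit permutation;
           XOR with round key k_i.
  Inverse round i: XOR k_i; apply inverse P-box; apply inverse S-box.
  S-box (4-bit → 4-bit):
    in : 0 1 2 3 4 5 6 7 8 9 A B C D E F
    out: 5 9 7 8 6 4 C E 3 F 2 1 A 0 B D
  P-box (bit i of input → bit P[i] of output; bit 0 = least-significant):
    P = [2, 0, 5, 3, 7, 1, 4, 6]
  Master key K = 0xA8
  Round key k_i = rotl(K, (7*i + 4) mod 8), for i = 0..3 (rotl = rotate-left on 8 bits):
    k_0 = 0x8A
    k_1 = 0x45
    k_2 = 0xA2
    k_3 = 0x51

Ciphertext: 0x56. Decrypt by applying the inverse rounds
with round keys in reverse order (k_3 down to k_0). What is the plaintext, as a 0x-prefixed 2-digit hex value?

s_0 = ciphertext = 0x56
s_1 = InvRound(s_0, k_3) = 0xA8
s_2 = InvRound(s_1, k_2) = 0xA3
s_3 = InvRound(s_2, k_1) = 0xE0
s_4 = InvRound(s_3, k_0) = 0xC6

0xC6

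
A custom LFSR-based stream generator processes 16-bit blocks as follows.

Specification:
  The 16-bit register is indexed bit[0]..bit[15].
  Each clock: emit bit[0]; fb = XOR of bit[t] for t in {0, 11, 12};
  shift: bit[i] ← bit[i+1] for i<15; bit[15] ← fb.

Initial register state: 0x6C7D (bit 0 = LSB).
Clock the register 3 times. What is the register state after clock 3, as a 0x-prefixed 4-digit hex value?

reg_0 = 0x6C7D
clock 1: out=1, reg = 0x363E
clock 2: out=0, reg = 0x9B1F
clock 3: out=1, reg = 0xCD8F

0xCD8F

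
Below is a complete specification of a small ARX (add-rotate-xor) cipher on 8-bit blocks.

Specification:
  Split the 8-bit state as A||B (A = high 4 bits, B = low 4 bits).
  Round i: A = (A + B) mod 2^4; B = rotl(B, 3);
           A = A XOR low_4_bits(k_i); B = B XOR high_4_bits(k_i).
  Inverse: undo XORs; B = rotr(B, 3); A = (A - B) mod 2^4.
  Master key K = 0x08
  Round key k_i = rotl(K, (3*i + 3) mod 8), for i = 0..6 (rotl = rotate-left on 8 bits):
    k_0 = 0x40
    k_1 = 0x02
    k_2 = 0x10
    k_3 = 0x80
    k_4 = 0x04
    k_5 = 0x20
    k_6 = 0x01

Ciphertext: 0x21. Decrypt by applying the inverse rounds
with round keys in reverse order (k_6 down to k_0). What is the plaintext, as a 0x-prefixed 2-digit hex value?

0xE8

s_0 = ciphertext = 0x21
s_1 = InvRound(s_0, k_6) = 0x12
s_2 = InvRound(s_1, k_5) = 0x10
s_3 = InvRound(s_2, k_4) = 0x50
s_4 = InvRound(s_3, k_3) = 0x41
s_5 = InvRound(s_4, k_2) = 0x40
s_6 = InvRound(s_5, k_1) = 0x60
s_7 = InvRound(s_6, k_0) = 0xE8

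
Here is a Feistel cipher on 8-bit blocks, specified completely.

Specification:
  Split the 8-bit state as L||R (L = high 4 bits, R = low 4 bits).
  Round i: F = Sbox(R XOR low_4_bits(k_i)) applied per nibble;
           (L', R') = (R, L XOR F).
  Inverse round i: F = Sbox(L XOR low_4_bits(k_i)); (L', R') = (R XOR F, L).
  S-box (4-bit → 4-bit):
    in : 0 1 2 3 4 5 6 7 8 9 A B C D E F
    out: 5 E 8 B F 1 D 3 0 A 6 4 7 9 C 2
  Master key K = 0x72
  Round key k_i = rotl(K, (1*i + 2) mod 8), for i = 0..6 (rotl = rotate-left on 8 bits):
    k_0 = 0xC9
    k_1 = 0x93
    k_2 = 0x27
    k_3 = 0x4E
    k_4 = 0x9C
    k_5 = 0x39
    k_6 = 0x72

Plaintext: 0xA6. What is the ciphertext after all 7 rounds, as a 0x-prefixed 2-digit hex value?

0xBA

s_0 = plaintext = 0xA6
s_1 = Round(s_0, k_0) = 0x68
s_2 = Round(s_1, k_1) = 0x82
s_3 = Round(s_2, k_2) = 0x29
s_4 = Round(s_3, k_3) = 0x91
s_5 = Round(s_4, k_4) = 0x10
s_6 = Round(s_5, k_5) = 0x0B
s_7 = Round(s_6, k_6) = 0xBA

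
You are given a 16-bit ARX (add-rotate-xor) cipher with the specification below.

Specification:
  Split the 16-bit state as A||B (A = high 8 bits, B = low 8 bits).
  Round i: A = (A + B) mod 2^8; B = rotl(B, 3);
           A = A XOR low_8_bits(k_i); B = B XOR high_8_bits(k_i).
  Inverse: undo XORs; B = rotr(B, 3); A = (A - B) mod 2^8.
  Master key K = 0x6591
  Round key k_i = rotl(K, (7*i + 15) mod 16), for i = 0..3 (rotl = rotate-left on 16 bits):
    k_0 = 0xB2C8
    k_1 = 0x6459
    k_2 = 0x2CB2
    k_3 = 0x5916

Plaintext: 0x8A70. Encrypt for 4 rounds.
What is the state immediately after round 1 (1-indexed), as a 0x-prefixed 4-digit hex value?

s_0 = plaintext = 0x8A70
s_1 = Round(s_0, k_0) = 0x3231
s_2 = Round(s_1, k_1) = 0x3AED
s_3 = Round(s_2, k_2) = 0x9543
s_4 = Round(s_3, k_3) = 0xCE43

0x3231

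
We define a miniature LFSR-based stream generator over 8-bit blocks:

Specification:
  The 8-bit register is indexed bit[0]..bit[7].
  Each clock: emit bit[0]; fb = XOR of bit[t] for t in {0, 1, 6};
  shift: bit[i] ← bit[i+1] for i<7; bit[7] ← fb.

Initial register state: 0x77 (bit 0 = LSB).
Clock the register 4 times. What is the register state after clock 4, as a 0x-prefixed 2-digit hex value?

reg_0 = 0x77
clock 1: out=1, reg = 0xBB
clock 2: out=1, reg = 0x5D
clock 3: out=1, reg = 0x2E
clock 4: out=0, reg = 0x97

0x97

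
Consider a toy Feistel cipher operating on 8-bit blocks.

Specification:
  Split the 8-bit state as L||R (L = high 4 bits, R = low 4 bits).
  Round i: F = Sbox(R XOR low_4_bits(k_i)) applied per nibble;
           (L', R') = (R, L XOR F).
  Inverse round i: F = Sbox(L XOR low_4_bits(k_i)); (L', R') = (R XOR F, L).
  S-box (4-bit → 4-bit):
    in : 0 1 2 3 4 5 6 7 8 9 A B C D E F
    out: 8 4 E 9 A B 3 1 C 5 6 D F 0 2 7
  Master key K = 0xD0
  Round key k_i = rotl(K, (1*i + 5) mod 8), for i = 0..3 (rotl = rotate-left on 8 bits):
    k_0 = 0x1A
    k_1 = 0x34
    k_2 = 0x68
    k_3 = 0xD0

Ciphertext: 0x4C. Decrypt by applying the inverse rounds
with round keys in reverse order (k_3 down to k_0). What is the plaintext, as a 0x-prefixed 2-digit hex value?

s_0 = ciphertext = 0x4C
s_1 = InvRound(s_0, k_3) = 0x64
s_2 = InvRound(s_1, k_2) = 0x66
s_3 = InvRound(s_2, k_1) = 0x86
s_4 = InvRound(s_3, k_0) = 0x88

0x88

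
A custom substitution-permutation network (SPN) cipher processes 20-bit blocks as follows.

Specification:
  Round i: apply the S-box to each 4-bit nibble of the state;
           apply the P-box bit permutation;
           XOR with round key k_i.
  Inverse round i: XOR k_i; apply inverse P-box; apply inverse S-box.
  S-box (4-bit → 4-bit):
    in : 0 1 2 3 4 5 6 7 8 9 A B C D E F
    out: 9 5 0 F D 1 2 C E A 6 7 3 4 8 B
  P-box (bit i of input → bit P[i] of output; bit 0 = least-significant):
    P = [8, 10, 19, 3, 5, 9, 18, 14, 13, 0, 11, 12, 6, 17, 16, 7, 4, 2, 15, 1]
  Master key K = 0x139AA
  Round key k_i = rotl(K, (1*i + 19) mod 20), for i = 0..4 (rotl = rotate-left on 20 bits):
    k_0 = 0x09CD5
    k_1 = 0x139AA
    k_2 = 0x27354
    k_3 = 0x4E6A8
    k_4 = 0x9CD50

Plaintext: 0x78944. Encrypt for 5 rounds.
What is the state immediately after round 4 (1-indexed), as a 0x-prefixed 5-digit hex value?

s_0 = plaintext = 0x78944
s_1 = Round(s_0, k_0) = 0xF4D7E
s_2 = Round(s_1, k_1) = 0x47174
s_3 = Round(s_2, k_2) = 0xF9ACE
s_4 = Round(s_3, k_3) = 0x6EC17
s_5 = Round(s_4, k_4) = 0x5EDFD

0x6EC17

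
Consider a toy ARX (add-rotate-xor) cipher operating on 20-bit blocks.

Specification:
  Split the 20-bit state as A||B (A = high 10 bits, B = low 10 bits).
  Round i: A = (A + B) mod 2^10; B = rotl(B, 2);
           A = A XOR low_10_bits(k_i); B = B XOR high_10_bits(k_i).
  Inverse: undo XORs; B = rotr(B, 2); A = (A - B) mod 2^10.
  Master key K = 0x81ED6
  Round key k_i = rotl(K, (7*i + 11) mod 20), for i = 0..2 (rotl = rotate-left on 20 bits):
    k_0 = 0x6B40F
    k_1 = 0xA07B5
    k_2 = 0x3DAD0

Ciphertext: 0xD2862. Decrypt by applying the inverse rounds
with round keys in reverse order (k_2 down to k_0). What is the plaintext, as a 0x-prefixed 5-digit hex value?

s_0 = ciphertext = 0xD2862
s_1 = InvRound(s_0, k_2) = 0x5D425
s_2 = InvRound(s_1, k_1) = 0x85CA9
s_3 = InvRound(s_2, k_0) = 0x75C41

0x75C41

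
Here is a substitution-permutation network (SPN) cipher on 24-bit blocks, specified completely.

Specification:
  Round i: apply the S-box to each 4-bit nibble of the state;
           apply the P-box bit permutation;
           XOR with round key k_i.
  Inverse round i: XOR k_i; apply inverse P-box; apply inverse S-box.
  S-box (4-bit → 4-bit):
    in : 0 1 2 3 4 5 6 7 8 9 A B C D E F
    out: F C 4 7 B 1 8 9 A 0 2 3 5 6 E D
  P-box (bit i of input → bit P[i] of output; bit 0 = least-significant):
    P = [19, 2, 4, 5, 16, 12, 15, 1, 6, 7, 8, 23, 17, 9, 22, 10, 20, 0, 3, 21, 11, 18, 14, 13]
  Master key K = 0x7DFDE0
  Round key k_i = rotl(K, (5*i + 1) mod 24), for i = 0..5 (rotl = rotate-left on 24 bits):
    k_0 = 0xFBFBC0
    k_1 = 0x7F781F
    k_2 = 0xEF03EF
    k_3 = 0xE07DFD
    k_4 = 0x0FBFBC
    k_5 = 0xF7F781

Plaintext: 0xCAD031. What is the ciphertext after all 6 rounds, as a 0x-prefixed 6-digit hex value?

s_0 = plaintext = 0xCAD031
s_1 = Round(s_0, k_0) = 0x3A2031
s_2 = Round(s_1, k_1) = 0xBAA1EE
s_3 = Round(s_2, k_2) = 0x6B98D8
s_4 = Round(s_3, k_3) = 0x70CD58
s_5 = Round(s_4, k_4) = 0x7C9611
s_6 = Round(s_5, k_5) = 0x675FBB

0x675FBB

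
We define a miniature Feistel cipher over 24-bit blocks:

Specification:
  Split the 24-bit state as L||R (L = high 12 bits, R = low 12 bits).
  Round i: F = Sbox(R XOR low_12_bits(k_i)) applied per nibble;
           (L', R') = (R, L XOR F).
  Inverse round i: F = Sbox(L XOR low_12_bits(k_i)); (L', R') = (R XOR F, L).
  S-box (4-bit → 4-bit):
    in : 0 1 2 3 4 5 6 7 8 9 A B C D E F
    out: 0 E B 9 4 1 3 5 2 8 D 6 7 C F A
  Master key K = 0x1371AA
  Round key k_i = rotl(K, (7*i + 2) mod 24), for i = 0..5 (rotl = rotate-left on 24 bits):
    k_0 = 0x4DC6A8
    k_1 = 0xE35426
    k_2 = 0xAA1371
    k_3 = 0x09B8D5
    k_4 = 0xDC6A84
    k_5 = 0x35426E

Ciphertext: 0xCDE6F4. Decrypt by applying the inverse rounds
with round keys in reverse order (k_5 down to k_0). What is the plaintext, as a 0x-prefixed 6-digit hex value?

0x4E3ECC

s_0 = ciphertext = 0xCDE6F4
s_1 = InvRound(s_0, k_5) = 0x994CDE
s_2 = InvRound(s_1, k_4) = 0x53E994
s_3 = InvRound(s_2, k_3) = 0x56253E
s_4 = InvRound(s_3, k_2) = 0x6D7562
s_5 = InvRound(s_4, k_1) = 0xECC6D7
s_6 = InvRound(s_5, k_0) = 0x4E3ECC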